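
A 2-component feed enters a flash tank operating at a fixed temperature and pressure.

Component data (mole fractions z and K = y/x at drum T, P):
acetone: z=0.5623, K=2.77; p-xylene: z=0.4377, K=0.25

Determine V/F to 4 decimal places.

V/F = 0.5024

Rachford–Rice: g(V/F) = Σ zᵢ(Kᵢ−1)/(1+V/F(Kᵢ−1)) = 0.
Feasibility: ΣzᵢKᵢ = 1.6670, Σzᵢ/Kᵢ = 1.9538 — both > 1, two phases present.
Binary case is linear: z₁(K₁−1)(1+V/F(K₂−1)) + z₂(K₂−1)(1+V/F(K₁−1)) = 0
⇒ V/F = [z₁(K₁−1)+z₂(K₂−1)] / [−(K₁−1)(K₂−1)] = 0.66700/1.32750 = 0.5024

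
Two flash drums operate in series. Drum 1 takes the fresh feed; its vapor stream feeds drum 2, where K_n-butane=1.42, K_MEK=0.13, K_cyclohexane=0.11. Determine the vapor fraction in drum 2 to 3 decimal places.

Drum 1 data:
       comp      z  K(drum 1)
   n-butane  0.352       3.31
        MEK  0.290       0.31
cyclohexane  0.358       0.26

V/F (drum 2) = 0.379

Drum 1:
Let ψ₁ = V/F and solve Σ zᵢ(Kᵢ−1)/(1+ψ₁(Kᵢ−1)) = 0.
Check two-phase: ΣzᵢKᵢ = 1.348 > 1 and Σzᵢ/Kᵢ = 2.419 > 1, so g(0) = 0.348 > 0 and g(1) = -1.419 < 0.
Newton–Raphson from ψ₁ = 0.5:
  ψ₁ = 0.500: g = -0.3487, g' = -1.220 → ψ₁ = 0.214
  ψ₁ = 0.214: g = -0.0057, g' = -1.308 → ψ₁ = 0.210
Converged at ψ₁ = 0.210.
Drum-1 compositions:
  n-butane: x = 0.237, y = 0.785
  MEK: x = 0.339, y = 0.105
  cyclohexane: x = 0.424, y = 0.110
Drum-2 feed = drum-1 vapor: z₂ = (0.7847, 0.1051, 0.1102).
Drum 2:
Rachford–Rice: g(ψ₂) = Σ zᵢ(Kᵢ−1)/(1+ψ₂(Kᵢ−1)) = 0.
Feasibility: ΣzᵢKᵢ = 1.140, Σzᵢ/Kᵢ = 2.363 — both > 1, two phases present.
Iterate (Newton) starting at ψ₂ = 0.55:
  ψ₂ = 0.550: g = -0.0998, g' = -0.719 → ψ₂ = 0.411
  ψ₂ = 0.411: g = -0.0161, g' = -0.511 → ψ₂ = 0.380
  ψ₂ = 0.380: g = -0.0005, g' = -0.480 → ψ₂ = 0.379
Converged at ψ₂ = 0.379.
  n-butane: x = 0.677, y = 0.961
  MEK: x = 0.157, y = 0.020
  cyclohexane: x = 0.166, y = 0.018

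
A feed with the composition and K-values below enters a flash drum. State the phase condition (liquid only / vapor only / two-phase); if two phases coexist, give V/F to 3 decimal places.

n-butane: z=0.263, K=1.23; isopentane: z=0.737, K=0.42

liquid only

ΣzᵢKᵢ = 0.633; Σzᵢ/Kᵢ = 1.969.
Since ΣzᵢKᵢ < 1 the mixture is below its bubble point — single liquid phase.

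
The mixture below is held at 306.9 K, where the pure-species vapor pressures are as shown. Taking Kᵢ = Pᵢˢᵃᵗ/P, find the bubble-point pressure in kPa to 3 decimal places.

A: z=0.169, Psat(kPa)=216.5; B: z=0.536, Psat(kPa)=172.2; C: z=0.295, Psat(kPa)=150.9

At the bubble point ψ → 0, so ΣzᵢKᵢ = 1 with Kᵢ = Pᵢˢᵃᵗ/P ⇒ P = ΣzᵢPᵢˢᵃᵗ.
P = 0.169·216.5 + 0.536·172.2 + 0.295·150.9 = 173.403 kPa

Pbub = 173.403 kPa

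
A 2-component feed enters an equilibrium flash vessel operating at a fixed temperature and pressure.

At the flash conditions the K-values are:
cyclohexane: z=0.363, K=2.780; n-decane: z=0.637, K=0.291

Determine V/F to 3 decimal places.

Binary case is linear: z₁(K₁−1)(1+V/F(K₂−1)) + z₂(K₂−1)(1+V/F(K₁−1)) = 0
⇒ V/F = [z₁(K₁−1)+z₂(K₂−1)] / [−(K₁−1)(K₂−1)] = 0.1945/1.2620 = 0.154

V/F = 0.154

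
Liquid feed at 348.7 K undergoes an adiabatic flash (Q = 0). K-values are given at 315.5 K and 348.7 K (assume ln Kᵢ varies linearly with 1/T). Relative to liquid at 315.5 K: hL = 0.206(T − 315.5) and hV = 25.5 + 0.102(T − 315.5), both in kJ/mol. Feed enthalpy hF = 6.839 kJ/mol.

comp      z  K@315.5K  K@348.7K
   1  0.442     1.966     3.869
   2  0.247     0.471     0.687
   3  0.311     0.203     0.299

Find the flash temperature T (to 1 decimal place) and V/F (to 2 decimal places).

Adiabatic flash: solve Rachford–Rice at each trial T, then check hF = ψ·hV(T) + (1−ψ)·hL(T).
  T = 315.5 K: K = (1.966, 0.471, 0.203), RR gives ψ = 0.073, H_out = 1.852 kJ/mol
  T = 348.7 K: K = (3.869, 0.687, 0.299), RR gives ψ = 0.594, H_out = 19.944 kJ/mol
  T = 332.1 K: K = (2.805, 0.574, 0.249), RR gives ψ = 0.403, H_out = 12.996 kJ/mol
  T = 323.8 K: K = (2.359, 0.521, 0.225), RR gives ψ = 0.269, H_out = 8.332 kJ/mol
  T = 319.6 K: K = (2.154, 0.496, 0.214), RR gives ψ = 0.181, H_out = 5.373 kJ/mol
  T = 321.7 K: K = (2.255, 0.508, 0.220), RR gives ψ = 0.227, H_out = 6.919 kJ/mol
Linear interpolation between T = 319.6 (H_out = 5.373) and T = 321.7 (H_out = 6.919) on hF = 6.839 gives T ≈ 321.6 K, at which ψ = 0.22.

T = 321.6 K, V/F = 0.22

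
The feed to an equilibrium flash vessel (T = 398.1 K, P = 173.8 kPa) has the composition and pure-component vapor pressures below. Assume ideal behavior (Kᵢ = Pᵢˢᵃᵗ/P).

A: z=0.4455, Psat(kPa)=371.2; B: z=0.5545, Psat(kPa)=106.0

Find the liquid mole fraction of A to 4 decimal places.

x_A = 0.2557

Raoult's law: Kᵢ = Pᵢˢᵃᵗ/P = Pᵢˢᵃᵗ/173.8.
  K_A = 371.2/173.8 = 2.135788, K_B = 106.0/173.8 = 0.609896
Material balance + equilibrium reduce to Σ zᵢ(Kᵢ−1)/(1+V/F(Kᵢ−1)) = 0.
Feasibility: ΣzᵢKᵢ = 1.2897, Σzᵢ/Kᵢ = 1.1178 — both > 1, two phases present.
Newton–Raphson from V/F = 0.5:
  V/F = 0.5000: g = 0.05399, g' = -0.3640 → V/F = 0.6483
  V/F = 0.6483: g = 0.00187, g' = -0.3418 → V/F = 0.6538
Converged at V/F = 0.6538.
Compositions from xᵢ = zᵢ/(1+V/F(Kᵢ−1)), yᵢ = Kᵢxᵢ:
  A: x = 0.2557, y = 0.5460
  B: x = 0.7443, y = 0.4540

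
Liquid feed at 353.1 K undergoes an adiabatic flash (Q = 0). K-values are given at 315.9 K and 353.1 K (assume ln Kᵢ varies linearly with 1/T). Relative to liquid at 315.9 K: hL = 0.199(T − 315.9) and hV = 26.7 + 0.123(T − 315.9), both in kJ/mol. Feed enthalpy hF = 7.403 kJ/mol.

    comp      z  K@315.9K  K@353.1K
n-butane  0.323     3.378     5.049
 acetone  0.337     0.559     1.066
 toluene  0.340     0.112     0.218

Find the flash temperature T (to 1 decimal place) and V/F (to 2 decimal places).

T = 321.4 K, V/F = 0.24

Adiabatic flash: solve Rachford–Rice at each trial T, then check hF = ψ·hV(T) + (1−ψ)·hL(T).
  T = 315.9 K: K = (3.378, 0.559, 0.112), RR gives ψ = 0.193, H_out = 5.146 kJ/mol
  T = 353.1 K: K = (5.049, 1.066, 0.218), RR gives ψ = 0.515, H_out = 19.703 kJ/mol
  T = 334.5 K: K = (4.176, 0.786, 0.159), RR gives ψ = 0.352, H_out = 12.608 kJ/mol
  T = 325.2 K: K = (3.767, 0.666, 0.134), RR gives ψ = 0.273, H_out = 8.944 kJ/mol
  T = 320.5 K: K = (3.568, 0.610, 0.123), RR gives ψ = 0.233, H_out = 7.047 kJ/mol
  T = 322.9 K: K = (3.669, 0.638, 0.128), RR gives ψ = 0.253, H_out = 8.021 kJ/mol
Linear interpolation between T = 320.5 (H_out = 7.047) and T = 322.9 (H_out = 8.021) on hF = 7.403 gives T ≈ 321.4 K, at which ψ = 0.24.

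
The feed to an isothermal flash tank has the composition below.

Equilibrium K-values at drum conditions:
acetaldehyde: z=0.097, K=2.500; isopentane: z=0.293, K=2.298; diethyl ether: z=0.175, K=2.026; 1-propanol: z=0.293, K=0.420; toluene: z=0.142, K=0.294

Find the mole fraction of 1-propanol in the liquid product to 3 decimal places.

x_1-propanol = 0.432

Iterate (Newton) starting at ψ = 0.4:
  ψ = 0.400: g = 0.1076, g' = -0.696 → ψ = 0.555
  ψ = 0.555: g = -0.0003, g' = -0.712 → ψ = 0.554
Converged at ψ = 0.554.
Compositions from xᵢ = zᵢ/(1+ψ(Kᵢ−1)), yᵢ = Kᵢxᵢ:
  acetaldehyde: x = 0.053, y = 0.132
  isopentane: x = 0.170, y = 0.392
  diethyl ether: x = 0.112, y = 0.226
  1-propanol: x = 0.432, y = 0.181
  toluene: x = 0.233, y = 0.069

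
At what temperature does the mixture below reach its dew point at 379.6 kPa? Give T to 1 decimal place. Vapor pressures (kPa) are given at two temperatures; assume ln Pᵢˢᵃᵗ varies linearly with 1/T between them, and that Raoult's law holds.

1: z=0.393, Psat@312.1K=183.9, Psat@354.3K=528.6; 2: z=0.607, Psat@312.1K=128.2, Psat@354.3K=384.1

T = 348.8 K

Dew-point temperature: Σzᵢ·P/Pᵢˢᵃᵗ(T) = 1. Interpolate ln Pᵢˢᵃᵗ = aᵢ + bᵢ/T.
  T = 312.1 K: ΣzᵢP/Pᵢˢᵃᵗ = 2.6085
  T = 354.3 K: ΣzᵢP/Pᵢˢᵃᵗ = 0.8821
  T = 333.2 K: ΣzᵢP/Pᵢˢᵃᵗ = 1.4657
  T = 343.8 K: ΣzᵢP/Pᵢˢᵃᵗ = 1.1269
  T = 349.1 K: ΣzᵢP/Pᵢˢᵃᵗ = 0.9940
  T = 346.5 K: ΣzᵢP/Pᵢˢᵃᵗ = 1.0566
  T = 347.8 K: ΣzᵢP/Pᵢˢᵃᵗ = 1.0247
Interpolating between 347.8 K and 349.1 K gives T ≈ 348.8 K.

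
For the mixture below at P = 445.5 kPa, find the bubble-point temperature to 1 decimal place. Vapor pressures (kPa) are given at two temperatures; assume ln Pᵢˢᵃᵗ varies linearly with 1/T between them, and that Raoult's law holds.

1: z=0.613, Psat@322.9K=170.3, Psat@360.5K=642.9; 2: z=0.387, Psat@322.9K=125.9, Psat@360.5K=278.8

Bubble-point temperature: ΣzᵢPᵢˢᵃᵗ(T) = P. Interpolate ln Pᵢˢᵃᵗ = aᵢ + bᵢ/T.
  T = 322.9 K: ΣzᵢPᵢˢᵃᵗ = 153.12 kPa
  T = 360.5 K: ΣzᵢPᵢˢᵃᵗ = 501.99 kPa
  T = 341.7 K: ΣzᵢPᵢˢᵃᵗ = 284.49 kPa
  T = 351.1 K: ΣzᵢPᵢˢᵃᵗ = 380.24 kPa
  T = 355.8 K: ΣzᵢPᵢˢᵃᵗ = 437.56 kPa
  T = 358.1 K: ΣzᵢPᵢˢᵃᵗ = 468.16 kPa
Interpolating between 355.8 K and 358.1 K gives T ≈ 356.4 K.

T = 356.4 K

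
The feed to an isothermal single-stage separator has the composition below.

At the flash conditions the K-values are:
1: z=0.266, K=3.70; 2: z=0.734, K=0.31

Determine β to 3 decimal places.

Let β = V/F and solve Σ zᵢ(Kᵢ−1)/(1+β(Kᵢ−1)) = 0.
g(0) = ΣzᵢKᵢ − 1 = 0.212 and g(1) = 1 − Σzᵢ/Kᵢ = -1.440, so a root lies in (0, 1).
Binary case is linear: z₁(K₁−1)(1+β(K₂−1)) + z₂(K₂−1)(1+β(K₁−1)) = 0
⇒ β = [z₁(K₁−1)+z₂(K₂−1)] / [−(K₁−1)(K₂−1)] = 0.2117/1.8630 = 0.114

β = 0.114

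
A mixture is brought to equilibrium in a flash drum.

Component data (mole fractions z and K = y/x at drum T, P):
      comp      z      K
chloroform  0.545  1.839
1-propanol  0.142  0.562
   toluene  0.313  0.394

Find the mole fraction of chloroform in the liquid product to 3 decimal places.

x_chloroform = 0.399

Let β = V/F and solve Σ zᵢ(Kᵢ−1)/(1+β(Kᵢ−1)) = 0.
Check two-phase: ΣzᵢKᵢ = 1.205 > 1 and Σzᵢ/Kᵢ = 1.343 > 1, so g(0) = 0.205 > 0 and g(1) = -0.343 < 0.
Newton iteration, β⁰ = 0.5:
  β = 0.500: g = -0.0296, g' = -0.472 → β = 0.437
  β = 0.437: g = -0.0004, g' = -0.460 → β = 0.436
Converged at β = 0.436.
Compositions from xᵢ = zᵢ/(1+β(Kᵢ−1)), yᵢ = Kᵢxᵢ:
  chloroform: x = 0.399, y = 0.734
  1-propanol: x = 0.176, y = 0.099
  toluene: x = 0.425, y = 0.168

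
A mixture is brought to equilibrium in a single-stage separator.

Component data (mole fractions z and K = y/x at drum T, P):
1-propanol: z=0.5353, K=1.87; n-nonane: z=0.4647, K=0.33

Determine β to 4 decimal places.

β = 0.2648

Let β = V/F and solve Σ zᵢ(Kᵢ−1)/(1+β(Kᵢ−1)) = 0.
g(0) = ΣzᵢKᵢ − 1 = 0.1544 and g(1) = 1 − Σzᵢ/Kᵢ = -0.6944, so a root lies in (0, 1).
Iterate (Newton) starting at β = 0.42:
  β = 0.4200: g = -0.09219, g' = -0.6213 → β = 0.2716
  β = 0.2716: g = -0.00392, g' = -0.5768 → β = 0.2648
Converged at β = 0.2648.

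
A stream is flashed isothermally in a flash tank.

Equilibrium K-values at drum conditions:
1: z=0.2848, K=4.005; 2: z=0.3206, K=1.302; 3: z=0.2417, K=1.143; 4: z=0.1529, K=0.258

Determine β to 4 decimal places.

β = 0.8961

Material balance + equilibrium reduce to Σ zᵢ(Kᵢ−1)/(1+β(Kᵢ−1)) = 0.
Feasibility: ΣzᵢKᵢ = 1.8738, Σzᵢ/Kᵢ = 1.1214 — both > 1, two phases present.
Newton iteration, β⁰ = 0.53:
  β = 0.5300: g = 0.25870, g' = -0.6373 → β = 0.9360
  β = 0.9360: g = -0.04089, g' = -1.1004 → β = 0.8988
  β = 0.8988: g = -0.00257, g' = -0.9684 → β = 0.8961
Converged at β = 0.8961.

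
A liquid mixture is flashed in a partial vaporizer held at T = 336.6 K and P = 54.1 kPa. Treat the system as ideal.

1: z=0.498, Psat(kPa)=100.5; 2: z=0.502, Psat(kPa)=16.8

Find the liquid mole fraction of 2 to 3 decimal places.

Raoult's law: Kᵢ = Pᵢˢᵃᵗ/P = Pᵢˢᵃᵗ/54.1.
  K_1 = 100.5/54.1 = 1.85767, K_2 = 16.8/54.1 = 0.31054
Rachford–Rice: g(V/F) = Σ zᵢ(Kᵢ−1)/(1+V/F(Kᵢ−1)) = 0.
g(0) = ΣzᵢKᵢ − 1 = 0.081 and g(1) = 1 − Σzᵢ/Kᵢ = -0.885, so a root lies in (0, 1).
Binary case is linear: z₁(K₁−1)(1+V/F(K₂−1)) + z₂(K₂−1)(1+V/F(K₁−1)) = 0
⇒ V/F = [z₁(K₁−1)+z₂(K₂−1)] / [−(K₁−1)(K₂−1)] = 0.0810/0.5913 = 0.137
Compositions from xᵢ = zᵢ/(1+V/F(Kᵢ−1)), yᵢ = Kᵢxᵢ:
  1: x = 0.446, y = 0.828
  2: x = 0.554, y = 0.172

x_2 = 0.554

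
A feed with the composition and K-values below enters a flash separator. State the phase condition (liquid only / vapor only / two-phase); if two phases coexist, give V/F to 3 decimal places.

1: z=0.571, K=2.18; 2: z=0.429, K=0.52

two-phase, V/F = 0.826

ΣzᵢKᵢ = 1.468; Σzᵢ/Kᵢ = 1.087.
Both exceed 1, so a two-phase solution exists.
Let ψ = V/F and solve Σ zᵢ(Kᵢ−1)/(1+ψ(Kᵢ−1)) = 0.
Binary case is linear: z₁(K₁−1)(1+ψ(K₂−1)) + z₂(K₂−1)(1+ψ(K₁−1)) = 0
⇒ ψ = [z₁(K₁−1)+z₂(K₂−1)] / [−(K₁−1)(K₂−1)] = 0.4679/0.5664 = 0.826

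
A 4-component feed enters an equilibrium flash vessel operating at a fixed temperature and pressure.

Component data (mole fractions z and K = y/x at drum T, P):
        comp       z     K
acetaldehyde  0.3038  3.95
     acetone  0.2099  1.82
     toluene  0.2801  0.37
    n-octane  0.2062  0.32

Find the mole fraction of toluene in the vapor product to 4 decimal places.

y_toluene = 0.1534

Material balance + equilibrium reduce to Σ zᵢ(Kᵢ−1)/(1+ψ(Kᵢ−1)) = 0.
g(0) = ΣzᵢKᵢ − 1 = 0.7516 and g(1) = 1 − Σzᵢ/Kᵢ = -0.5936, so a root lies in (0, 1).
Newton–Raphson from ψ = 0.35:
  ψ = 0.3500: g = 0.16429, g' = -1.0724 → ψ = 0.5032
  ψ = 0.5032: g = 0.01105, g' = -0.9577 → ψ = 0.5147
  ψ = 0.5147: g = 0.00001, g' = -0.9558 → ψ = 0.5148
Converged at ψ = 0.5148.
Compositions from xᵢ = zᵢ/(1+ψ(Kᵢ−1)), yᵢ = Kᵢxᵢ:
  acetaldehyde: x = 0.1206, y = 0.4765
  acetone: x = 0.1476, y = 0.2686
  toluene: x = 0.4145, y = 0.1534
  n-octane: x = 0.3172, y = 0.1015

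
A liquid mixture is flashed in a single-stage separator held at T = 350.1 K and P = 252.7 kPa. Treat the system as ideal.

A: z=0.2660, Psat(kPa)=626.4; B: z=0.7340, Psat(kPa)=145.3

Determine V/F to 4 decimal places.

Raoult's law: Kᵢ = Pᵢˢᵃᵗ/P = Pᵢˢᵃᵗ/252.7.
  K_A = 626.4/252.7 = 2.478829, K_B = 145.3/252.7 = 0.574990
Binary case is linear: z₁(K₁−1)(1+V/F(K₂−1)) + z₂(K₂−1)(1+V/F(K₁−1)) = 0
⇒ V/F = [z₁(K₁−1)+z₂(K₂−1)] / [−(K₁−1)(K₂−1)] = 0.08141/0.62852 = 0.1295

V/F = 0.1295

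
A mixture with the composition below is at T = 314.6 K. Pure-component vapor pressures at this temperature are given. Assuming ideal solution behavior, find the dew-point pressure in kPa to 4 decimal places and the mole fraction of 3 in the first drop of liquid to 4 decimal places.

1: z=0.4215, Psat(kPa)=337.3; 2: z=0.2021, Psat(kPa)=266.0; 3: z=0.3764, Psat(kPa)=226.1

Pdew = 272.1715 kPa, x_3 = 0.4531

At the dew point ψ → 1, so Σzᵢ/Kᵢ = 1 with Kᵢ = Pᵢˢᵃᵗ/P ⇒ 1/P = Σzᵢ/Pᵢˢᵃᵗ.
1/P = 0.4215/337.3 + 0.2021/266.0 + 0.3764/226.1 = 0.0036742 ⇒ P = 272.1715 kPa
xᵢ = zᵢP/Pᵢˢᵃᵗ ⇒ x_3 = 0.3764·272.1715/226.1 = 0.4531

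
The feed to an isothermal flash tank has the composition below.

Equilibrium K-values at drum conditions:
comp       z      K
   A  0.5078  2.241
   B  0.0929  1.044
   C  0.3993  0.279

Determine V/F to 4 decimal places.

Rachford–Rice: g(V/F) = Σ zᵢ(Kᵢ−1)/(1+V/F(Kᵢ−1)) = 0.
g(0) = ΣzᵢKᵢ − 1 = 0.3464 and g(1) = 1 − Σzᵢ/Kᵢ = -0.7468, so a root lies in (0, 1).
Newton–Raphson from V/F = 0.5:
  V/F = 0.5000: g = -0.05731, g' = -0.8055 → V/F = 0.4289
  V/F = 0.4289: g = -0.00146, g' = -0.7683 → V/F = 0.4270
Converged at V/F = 0.4270.

V/F = 0.4270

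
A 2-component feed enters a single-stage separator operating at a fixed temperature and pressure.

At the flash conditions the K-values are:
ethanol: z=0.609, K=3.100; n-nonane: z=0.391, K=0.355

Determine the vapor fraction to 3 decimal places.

Rachford–Rice: g(ψ) = Σ zᵢ(Kᵢ−1)/(1+ψ(Kᵢ−1)) = 0.
Feasibility: ΣzᵢKᵢ = 2.027, Σzᵢ/Kᵢ = 1.298 — both > 1, two phases present.
Binary case is linear: z₁(K₁−1)(1+ψ(K₂−1)) + z₂(K₂−1)(1+ψ(K₁−1)) = 0
⇒ ψ = [z₁(K₁−1)+z₂(K₂−1)] / [−(K₁−1)(K₂−1)] = 1.0267/1.3545 = 0.758

ψ = 0.758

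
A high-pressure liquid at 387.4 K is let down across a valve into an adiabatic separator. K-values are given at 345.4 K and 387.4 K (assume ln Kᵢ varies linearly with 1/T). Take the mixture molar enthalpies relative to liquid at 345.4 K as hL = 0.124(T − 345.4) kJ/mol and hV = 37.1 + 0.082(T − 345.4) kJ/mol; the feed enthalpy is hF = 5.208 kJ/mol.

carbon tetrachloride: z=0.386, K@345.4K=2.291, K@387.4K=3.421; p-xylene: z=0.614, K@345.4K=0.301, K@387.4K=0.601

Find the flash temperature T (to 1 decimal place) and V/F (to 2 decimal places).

Adiabatic flash: solve Rachford–Rice at each trial T, then check hF = ψ·hV(T) + (1−ψ)·hL(T).
  T = 345.4 K: K = (2.291, 0.301), RR gives ψ = 0.077, H_out = 2.842 kJ/mol
  T = 387.4 K: K = (3.421, 0.601), RR gives ψ = 0.714, H_out = 30.431 kJ/mol
  T = 366.4 K: K = (2.832, 0.434), RR gives ψ = 0.347, H_out = 15.158 kJ/mol
  T = 355.9 K: K = (2.555, 0.363), RR gives ψ = 0.211, H_out = 9.053 kJ/mol
  T = 350.6 K: K = (2.420, 0.331), RR gives ψ = 0.145, H_out = 5.975 kJ/mol
  T = 348.0 K: K = (2.355, 0.316), RR gives ψ = 0.111, H_out = 4.428 kJ/mol
  T = 349.3 K: K = (2.388, 0.323), RR gives ψ = 0.128, H_out = 5.206 kJ/mol
Linear interpolation between T = 349.3 (H_out = 5.206) and T = 350.6 (H_out = 5.975) on hF = 5.208 gives T ≈ 349.3 K, at which ψ = 0.13.

T = 349.3 K, V/F = 0.13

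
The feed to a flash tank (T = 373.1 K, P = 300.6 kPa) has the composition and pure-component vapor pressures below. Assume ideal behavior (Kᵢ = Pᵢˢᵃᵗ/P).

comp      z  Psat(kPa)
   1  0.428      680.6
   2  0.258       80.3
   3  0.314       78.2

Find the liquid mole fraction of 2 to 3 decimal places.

x_2 = 0.285

Raoult's law: Kᵢ = Pᵢˢᵃᵗ/P = Pᵢˢᵃᵗ/300.6.
  K_1 = 680.6/300.6 = 2.26414, K_2 = 80.3/300.6 = 0.26713, K_3 = 78.2/300.6 = 0.26015
Rachford–Rice: g(β) = Σ zᵢ(Kᵢ−1)/(1+β(Kᵢ−1)) = 0.
Check two-phase: ΣzᵢKᵢ = 1.120 > 1 and Σzᵢ/Kᵢ = 2.362 > 1, so g(0) = 0.120 > 0 and g(1) = -1.362 < 0.
Newton–Raphson from β = 0.5:
  β = 0.500: g = -0.3356, g' = -1.035 → β = 0.176
  β = 0.176: g = -0.0413, g' = -0.868 → β = 0.128
Converged at β = 0.128.
Compositions from xᵢ = zᵢ/(1+β(Kᵢ−1)), yᵢ = Kᵢxᵢ:
  1: x = 0.368, y = 0.834
  2: x = 0.285, y = 0.076
  3: x = 0.347, y = 0.090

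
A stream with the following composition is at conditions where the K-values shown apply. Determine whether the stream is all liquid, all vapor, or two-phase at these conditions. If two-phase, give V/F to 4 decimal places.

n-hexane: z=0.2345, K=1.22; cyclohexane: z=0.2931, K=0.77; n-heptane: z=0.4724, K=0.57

ΣzᵢKᵢ = 0.7810; Σzᵢ/Kᵢ = 1.4016.
Since ΣzᵢKᵢ < 1 the mixture is below its bubble point — single liquid phase.

all liquid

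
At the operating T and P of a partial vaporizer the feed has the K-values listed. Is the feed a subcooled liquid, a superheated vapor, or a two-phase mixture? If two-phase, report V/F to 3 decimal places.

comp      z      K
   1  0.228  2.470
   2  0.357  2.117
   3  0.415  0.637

ΣzᵢKᵢ = 1.583; Σzᵢ/Kᵢ = 0.912.
Since Σzᵢ/Kᵢ < 1 the mixture is above its dew point — single vapor phase.

superheated vapor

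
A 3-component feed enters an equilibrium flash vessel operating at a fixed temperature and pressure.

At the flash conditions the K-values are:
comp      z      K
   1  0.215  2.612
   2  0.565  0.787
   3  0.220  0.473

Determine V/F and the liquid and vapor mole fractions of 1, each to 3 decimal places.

Material balance + equilibrium reduce to Σ zᵢ(Kᵢ−1)/(1+V/F(Kᵢ−1)) = 0.
Check two-phase: ΣzᵢKᵢ = 1.110 > 1 and Σzᵢ/Kᵢ = 1.265 > 1, so g(0) = 0.110 > 0 and g(1) = -0.265 < 0.
Newton–Raphson from V/F = 0.5:
  V/F = 0.500: g = -0.1002, g' = -0.316 → V/F = 0.183
  V/F = 0.183: g = 0.0141, g' = -0.436 → V/F = 0.215
  V/F = 0.215: g = 0.0004, g' = -0.414 → V/F = 0.216
Converged at V/F = 0.216.
Compositions from xᵢ = zᵢ/(1+V/F(Kᵢ−1)), yᵢ = Kᵢxᵢ:
  1: x = 0.159, y = 0.416
  2: x = 0.592, y = 0.466
  3: x = 0.248, y = 0.117

V/F = 0.216, x_1 = 0.159, y_1 = 0.416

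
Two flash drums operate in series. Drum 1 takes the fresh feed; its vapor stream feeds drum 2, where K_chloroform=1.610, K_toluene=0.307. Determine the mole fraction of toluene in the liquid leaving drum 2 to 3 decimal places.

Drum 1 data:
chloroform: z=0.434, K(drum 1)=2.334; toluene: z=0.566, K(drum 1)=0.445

x_toluene (drum 2) = 0.468

Drum 1:
Binary case is linear: z₁(K₁−1)(1+ψ₁(K₂−1)) + z₂(K₂−1)(1+ψ₁(K₁−1)) = 0
⇒ ψ₁ = [z₁(K₁−1)+z₂(K₂−1)] / [−(K₁−1)(K₂−1)] = 0.2648/0.7404 = 0.358
Drum-1 compositions:
  chloroform: x = 0.294, y = 0.686
  toluene: x = 0.706, y = 0.314
Drum-2 feed = drum-1 vapor: z₂ = (0.6857, 0.3143).
Drum 2:
Rachford–Rice: g(ψ₂) = Σ zᵢ(Kᵢ−1)/(1+ψ₂(Kᵢ−1)) = 0.
Feasibility: ΣzᵢKᵢ = 1.201, Σzᵢ/Kᵢ = 1.450 — both > 1, two phases present.
Binary case is linear: z₁(K₁−1)(1+ψ₂(K₂−1)) + z₂(K₂−1)(1+ψ₂(K₁−1)) = 0
⇒ ψ₂ = [z₁(K₁−1)+z₂(K₂−1)] / [−(K₁−1)(K₂−1)] = 0.2005/0.4227 = 0.474
  chloroform: x = 0.532, y = 0.856
  toluene: x = 0.468, y = 0.144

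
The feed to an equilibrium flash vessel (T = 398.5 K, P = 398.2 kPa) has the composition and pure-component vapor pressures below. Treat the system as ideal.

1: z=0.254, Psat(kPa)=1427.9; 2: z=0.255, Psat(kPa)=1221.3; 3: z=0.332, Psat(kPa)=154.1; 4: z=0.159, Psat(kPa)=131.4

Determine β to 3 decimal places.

β = 0.593

Raoult's law: Kᵢ = Pᵢˢᵃᵗ/P = Pᵢˢᵃᵗ/398.2.
  K_1 = 1427.9/398.2 = 3.58589, K_2 = 1221.3/398.2 = 3.06705, K_3 = 154.1/398.2 = 0.38699, K_4 = 131.4/398.2 = 0.32998
Material balance + equilibrium reduce to Σ zᵢ(Kᵢ−1)/(1+β(Kᵢ−1)) = 0.
Feasibility: ΣzᵢKᵢ = 1.874, Σzᵢ/Kᵢ = 1.494 — both > 1, two phases present.
Iterate (Newton) starting at β = 0.5:
  β = 0.500: g = 0.0920, g' = -1.007 → β = 0.591
  β = 0.591: g = 0.0012, g' = -0.989 → β = 0.593
Converged at β = 0.593.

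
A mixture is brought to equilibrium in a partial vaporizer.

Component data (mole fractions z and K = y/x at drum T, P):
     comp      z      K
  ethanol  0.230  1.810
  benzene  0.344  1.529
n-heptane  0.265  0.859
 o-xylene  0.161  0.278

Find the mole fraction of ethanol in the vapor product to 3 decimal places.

Newton–Raphson from ψ = 0.5:
  ψ = 0.500: g = 0.0544, g' = -0.348 → ψ = 0.656
  ψ = 0.656: g = -0.0053, g' = -0.427 → ψ = 0.644
Converged at ψ = 0.644.
Compositions from xᵢ = zᵢ/(1+ψ(Kᵢ−1)), yᵢ = Kᵢxᵢ:
  ethanol: x = 0.151, y = 0.274
  benzene: x = 0.257, y = 0.392
  n-heptane: x = 0.291, y = 0.250
  o-xylene: x = 0.301, y = 0.084

y_ethanol = 0.274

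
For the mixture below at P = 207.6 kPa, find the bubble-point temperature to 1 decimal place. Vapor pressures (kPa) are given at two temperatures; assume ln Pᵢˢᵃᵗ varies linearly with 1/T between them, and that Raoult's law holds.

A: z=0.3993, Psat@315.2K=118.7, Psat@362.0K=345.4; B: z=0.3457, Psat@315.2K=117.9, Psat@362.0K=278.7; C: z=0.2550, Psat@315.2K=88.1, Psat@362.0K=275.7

T = 342.8 K

Bubble-point temperature: ΣzᵢPᵢˢᵃᵗ(T) = P. Interpolate ln Pᵢˢᵃᵗ = aᵢ + bᵢ/T.
  T = 315.2 K: ΣzᵢPᵢˢᵃᵗ = 110.62 kPa
  T = 362.0 K: ΣzᵢPᵢˢᵃᵗ = 304.57 kPa
  T = 338.6 K: ΣzᵢPᵢˢᵃᵗ = 189.79 kPa
  T = 350.3 K: ΣzᵢPᵢˢᵃᵗ = 242.25 kPa
  T = 344.5 K: ΣzᵢPᵢˢᵃᵗ = 215.07 kPa
  T = 341.6 K: ΣzᵢPᵢˢᵃᵗ = 202.35 kPa
Interpolating between 341.6 K and 344.5 K gives T ≈ 342.8 K.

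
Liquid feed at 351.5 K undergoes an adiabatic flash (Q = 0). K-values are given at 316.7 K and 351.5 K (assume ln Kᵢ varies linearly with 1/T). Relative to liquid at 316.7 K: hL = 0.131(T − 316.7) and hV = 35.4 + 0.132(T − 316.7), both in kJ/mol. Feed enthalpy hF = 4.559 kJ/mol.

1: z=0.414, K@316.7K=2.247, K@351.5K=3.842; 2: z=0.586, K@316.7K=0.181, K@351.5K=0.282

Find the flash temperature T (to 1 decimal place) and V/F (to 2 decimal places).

Adiabatic flash: solve Rachford–Rice at each trial T, then check hF = ψ·hV(T) + (1−ψ)·hL(T).
  T = 316.7 K: K = (2.247, 0.181), RR gives ψ = 0.036, H_out = 1.259 kJ/mol
  T = 351.5 K: K = (3.842, 0.282), RR gives ψ = 0.370, H_out = 17.684 kJ/mol
  T = 334.1 K: K = (2.980, 0.229), RR gives ψ = 0.241, H_out = 10.802 kJ/mol
  T = 325.4 K: K = (2.597, 0.204), RR gives ψ = 0.153, H_out = 6.566 kJ/mol
  T = 321.0 K: K = (2.416, 0.192), RR gives ψ = 0.099, H_out = 4.058 kJ/mol
  T = 323.2 K: K = (2.506, 0.198), RR gives ψ = 0.127, H_out = 5.350 kJ/mol
  T = 322.1 K: K = (2.461, 0.195), RR gives ψ = 0.113, H_out = 4.714 kJ/mol
Linear interpolation between T = 321.0 (H_out = 4.058) and T = 322.1 (H_out = 4.714) on hF = 4.559 gives T ≈ 321.8 K, at which ψ = 0.11.

T = 321.8 K, V/F = 0.11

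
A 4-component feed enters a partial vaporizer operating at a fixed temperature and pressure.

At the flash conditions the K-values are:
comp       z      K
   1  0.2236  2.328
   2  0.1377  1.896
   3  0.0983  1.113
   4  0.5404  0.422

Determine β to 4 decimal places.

Newton iteration, β⁰ = 0.5:
  β = 0.5000: g = -0.16514, g' = -0.5534 → β = 0.2016
  β = 0.2016: g = -0.00395, g' = -0.5572 → β = 0.1945
Converged at β = 0.1945.

β = 0.1945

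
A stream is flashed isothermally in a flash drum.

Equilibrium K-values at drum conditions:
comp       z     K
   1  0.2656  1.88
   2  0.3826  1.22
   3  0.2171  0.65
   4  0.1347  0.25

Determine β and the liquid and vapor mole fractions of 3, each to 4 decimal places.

Newton–Raphson from β = 0.5:
  β = 0.5000: g = -0.01560, g' = -0.3473 → β = 0.4551
  β = 0.4551: g = -0.00035, g' = -0.3324 → β = 0.4540
Converged at β = 0.4540.
Compositions from xᵢ = zᵢ/(1+β(Kᵢ−1)), yᵢ = Kᵢxᵢ:
  1: x = 0.1898, y = 0.3568
  2: x = 0.3479, y = 0.4244
  3: x = 0.2581, y = 0.1678
  4: x = 0.2043, y = 0.0511

β = 0.4540, x_3 = 0.2581, y_3 = 0.1678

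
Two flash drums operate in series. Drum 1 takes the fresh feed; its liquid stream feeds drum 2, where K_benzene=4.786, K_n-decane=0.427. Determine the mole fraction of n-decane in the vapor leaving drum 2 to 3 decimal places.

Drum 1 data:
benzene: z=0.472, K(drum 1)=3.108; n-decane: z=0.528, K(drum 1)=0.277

y_n-decane (drum 2) = 0.371

Drum 1:
Binary case is linear: z₁(K₁−1)(1+ψ₁(K₂−1)) + z₂(K₂−1)(1+ψ₁(K₁−1)) = 0
⇒ ψ₁ = [z₁(K₁−1)+z₂(K₂−1)] / [−(K₁−1)(K₂−1)] = 0.6132/1.5241 = 0.402
Drum-1 compositions:
  benzene: x = 0.255, y = 0.794
  n-decane: x = 0.745, y = 0.206
Drum-2 feed = drum-1 liquid: z₂ = (0.2554, 0.7446).
Drum 2:
Newton–Raphson from ψ₂ = 0.45:
  ψ₂ = 0.450: g = -0.2173, g' = -0.945 → ψ₂ = 0.220
  ψ₂ = 0.220: g = 0.0393, g' = -1.410 → ψ₂ = 0.248
  ψ₂ = 0.248: g = 0.0015, g' = -1.306 → ψ₂ = 0.249
Converged at ψ₂ = 0.249.
  benzene: x = 0.131, y = 0.629
  n-decane: x = 0.869, y = 0.371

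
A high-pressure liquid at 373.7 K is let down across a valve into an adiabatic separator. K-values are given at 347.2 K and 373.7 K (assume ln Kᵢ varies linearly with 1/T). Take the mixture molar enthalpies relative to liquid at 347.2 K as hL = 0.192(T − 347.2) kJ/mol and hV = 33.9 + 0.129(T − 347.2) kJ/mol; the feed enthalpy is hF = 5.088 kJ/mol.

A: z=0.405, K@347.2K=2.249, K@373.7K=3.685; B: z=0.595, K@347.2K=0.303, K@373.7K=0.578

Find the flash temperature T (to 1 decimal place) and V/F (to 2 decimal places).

T = 348.8 K, V/F = 0.14

Adiabatic flash: solve Rachford–Rice at each trial T, then check hF = ψ·hV(T) + (1−ψ)·hL(T).
  T = 347.2 K: K = (2.249, 0.303), RR gives ψ = 0.105, H_out = 3.549 kJ/mol
  T = 373.7 K: K = (3.685, 0.578), RR gives ψ = 0.738, H_out = 28.878 kJ/mol
  T = 360.4 K: K = (2.902, 0.423), RR gives ψ = 0.389, H_out = 15.401 kJ/mol
  T = 353.8 K: K = (2.561, 0.359), RR gives ψ = 0.251, H_out = 9.664 kJ/mol
  T = 350.5 K: K = (2.401, 0.330), RR gives ψ = 0.180, H_out = 6.699 kJ/mol
  T = 348.9 K: K = (2.327, 0.317), RR gives ψ = 0.144, H_out = 5.201 kJ/mol
Linear interpolation between T = 347.2 (H_out = 3.549) and T = 348.9 (H_out = 5.201) on hF = 5.088 gives T ≈ 348.8 K, at which ψ = 0.14.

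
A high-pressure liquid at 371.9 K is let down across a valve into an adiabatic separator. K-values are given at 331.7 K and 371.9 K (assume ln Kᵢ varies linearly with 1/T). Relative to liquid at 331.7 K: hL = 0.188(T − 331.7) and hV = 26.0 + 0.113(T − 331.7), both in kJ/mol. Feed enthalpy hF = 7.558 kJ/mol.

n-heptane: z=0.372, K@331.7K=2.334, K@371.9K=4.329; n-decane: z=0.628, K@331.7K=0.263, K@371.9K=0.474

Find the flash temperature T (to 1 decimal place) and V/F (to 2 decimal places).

T = 344.0 K, V/F = 0.21

Adiabatic flash: solve Rachford–Rice at each trial T, then check hF = ψ·hV(T) + (1−ψ)·hL(T).
  T = 331.7 K: K = (2.334, 0.263), RR gives ψ = 0.034, H_out = 0.884 kJ/mol
  T = 371.9 K: K = (4.329, 0.474), RR gives ψ = 0.519, H_out = 19.477 kJ/mol
  T = 351.8 K: K = (3.235, 0.359), RR gives ψ = 0.299, H_out = 11.113 kJ/mol
  T = 341.8 K: K = (2.763, 0.309), RR gives ψ = 0.182, H_out = 6.497 kJ/mol
  T = 346.8 K: K = (2.993, 0.333), RR gives ψ = 0.243, H_out = 8.883 kJ/mol
  T = 344.3 K: K = (2.877, 0.321), RR gives ψ = 0.213, H_out = 7.713 kJ/mol
  T = 343.1 K: K = (2.822, 0.315), RR gives ψ = 0.199, H_out = 7.136 kJ/mol
Linear interpolation between T = 343.1 (H_out = 7.136) and T = 344.3 (H_out = 7.713) on hF = 7.558 gives T ≈ 344.0 K, at which ψ = 0.21.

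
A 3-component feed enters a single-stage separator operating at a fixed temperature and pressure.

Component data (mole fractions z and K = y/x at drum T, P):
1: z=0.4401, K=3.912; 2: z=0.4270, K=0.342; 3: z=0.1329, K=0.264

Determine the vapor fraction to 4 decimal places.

Let ψ = V/F and solve Σ zᵢ(Kᵢ−1)/(1+ψ(Kᵢ−1)) = 0.
Check two-phase: ΣzᵢKᵢ = 1.9028 > 1 and Σzᵢ/Kᵢ = 1.8644 > 1, so g(0) = 0.9028 > 0 and g(1) = -0.8644 < 0.
Iterate (Newton) starting at ψ = 0.34:
  ψ = 0.3400: g = 0.15158, g' = -1.3772 → ψ = 0.4501
  ψ = 0.4501: g = 0.00921, g' = -1.2332 → ψ = 0.4575
Converged at ψ = 0.4575.

ψ = 0.4575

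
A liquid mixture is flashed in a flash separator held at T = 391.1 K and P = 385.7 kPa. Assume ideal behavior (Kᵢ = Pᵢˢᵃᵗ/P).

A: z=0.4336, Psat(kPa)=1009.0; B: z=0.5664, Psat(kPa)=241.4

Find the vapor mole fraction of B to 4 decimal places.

Raoult's law: Kᵢ = Pᵢˢᵃᵗ/P = Pᵢˢᵃᵗ/385.7.
  K_A = 1009.0/385.7 = 2.616023, K_B = 241.4/385.7 = 0.625875
Binary case is linear: z₁(K₁−1)(1+ψ(K₂−1)) + z₂(K₂−1)(1+ψ(K₁−1)) = 0
⇒ ψ = [z₁(K₁−1)+z₂(K₂−1)] / [−(K₁−1)(K₂−1)] = 0.48880/0.60459 = 0.8085
Compositions from xᵢ = zᵢ/(1+ψ(Kᵢ−1)), yᵢ = Kᵢxᵢ:
  A: x = 0.1880, y = 0.4918
  B: x = 0.8120, y = 0.5082

y_B = 0.5082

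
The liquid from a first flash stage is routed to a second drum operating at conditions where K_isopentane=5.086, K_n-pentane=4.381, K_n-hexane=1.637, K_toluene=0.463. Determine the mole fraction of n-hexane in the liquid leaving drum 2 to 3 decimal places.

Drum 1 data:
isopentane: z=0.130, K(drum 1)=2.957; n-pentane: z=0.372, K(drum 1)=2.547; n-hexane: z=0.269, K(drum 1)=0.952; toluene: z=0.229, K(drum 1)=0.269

Drum 1:
Material balance + equilibrium reduce to Σ zᵢ(Kᵢ−1)/(1+ψ₁(Kᵢ−1)) = 0.
Check two-phase: ΣzᵢKᵢ = 1.650 > 1 and Σzᵢ/Kᵢ = 1.324 > 1, so g(0) = 0.650 > 0 and g(1) = -0.324 < 0.
Newton–Raphson from ψ₁ = 0.5:
  ψ₁ = 0.500: g = 0.1760, g' = -0.715 → ψ₁ = 0.746
  ψ₁ = 0.746: g = -0.0112, g' = -0.867 → ψ₁ = 0.733
Converged at ψ₁ = 0.733.
Drum-1 compositions:
  isopentane: x = 0.053, y = 0.158
  n-pentane: x = 0.174, y = 0.444
  n-hexane: x = 0.279, y = 0.265
  toluene: x = 0.493, y = 0.133
Drum-2 feed = drum-1 liquid: z₂ = (0.0534, 0.1743, 0.2788, 0.4935).
Drum 2:
Rachford–Rice: g(ψ₂) = Σ zᵢ(Kᵢ−1)/(1+ψ₂(Kᵢ−1)) = 0.
Feasibility: ΣzᵢKᵢ = 1.720, Σzᵢ/Kᵢ = 1.286 — both > 1, two phases present.
Newton–Raphson from ψ₂ = 0.41:
  ψ₂ = 0.410: g = 0.1295, g' = -0.780 → ψ₂ = 0.576
  ψ₂ = 0.576: g = 0.0112, g' = -0.667 → ψ₂ = 0.593
Converged at ψ₂ = 0.593.
  isopentane: x = 0.016, y = 0.079
  n-pentane: x = 0.058, y = 0.254
  n-hexane: x = 0.202, y = 0.331
  toluene: x = 0.724, y = 0.335

x_n-hexane (drum 2) = 0.202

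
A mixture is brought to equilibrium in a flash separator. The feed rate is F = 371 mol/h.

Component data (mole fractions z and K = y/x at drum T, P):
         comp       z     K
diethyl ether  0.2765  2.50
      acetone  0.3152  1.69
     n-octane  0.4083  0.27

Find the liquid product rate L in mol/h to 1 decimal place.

L = 218.4 mol/h

Material balance + equilibrium reduce to Σ zᵢ(Kᵢ−1)/(1+ψ(Kᵢ−1)) = 0.
Feasibility: ΣzᵢKᵢ = 1.3342, Σzᵢ/Kᵢ = 1.8093 — both > 1, two phases present.
Iterate (Newton) starting at ψ = 0.57:
  ψ = 0.5700: g = -0.13078, g' = -0.8963 → ψ = 0.4241
  ψ = 0.4241: g = -0.00996, g' = -0.7787 → ψ = 0.4113
  ψ = 0.4113: g = -0.00003, g' = -0.7734 → ψ = 0.4112
Converged at ψ = 0.4112.
Then V = ψ·F = 0.4112·371 = 152.6 mol/h and L = F − V = 218.4 mol/h.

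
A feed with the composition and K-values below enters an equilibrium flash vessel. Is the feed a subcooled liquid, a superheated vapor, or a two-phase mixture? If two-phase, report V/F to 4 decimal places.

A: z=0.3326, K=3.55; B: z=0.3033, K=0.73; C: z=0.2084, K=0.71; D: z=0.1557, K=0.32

ΣzᵢKᵢ = 1.5999; Σzᵢ/Kᵢ = 1.2893.
Both exceed 1, so a two-phase solution exists.
Let ψ = V/F and solve Σ zᵢ(Kᵢ−1)/(1+ψ(Kᵢ−1)) = 0.
Newton iteration, ψ⁰ = 0.5:
  ψ = 0.5000: g = 0.04703, g' = -0.6367 → ψ = 0.5739
  ψ = 0.5739: g = 0.00126, g' = -0.6062 → ψ = 0.5759
Converged at ψ = 0.5759.

two-phase, V/F = 0.5759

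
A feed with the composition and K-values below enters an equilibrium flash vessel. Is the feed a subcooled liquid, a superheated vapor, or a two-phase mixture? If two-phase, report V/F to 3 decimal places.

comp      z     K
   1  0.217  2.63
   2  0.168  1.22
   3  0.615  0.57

two-phase, V/F = 0.228

ΣzᵢKᵢ = 1.126; Σzᵢ/Kᵢ = 1.299.
Both exceed 1, so a two-phase solution exists.
Iterate (Newton) starting at ψ = 0.57:
  ψ = 0.570: g = -0.1341, g' = -0.361 → ψ = 0.198
  ψ = 0.198: g = 0.0136, g' = -0.473 → ψ = 0.227
  ψ = 0.227: g = 0.0003, g' = -0.454 → ψ = 0.228
Converged at ψ = 0.228.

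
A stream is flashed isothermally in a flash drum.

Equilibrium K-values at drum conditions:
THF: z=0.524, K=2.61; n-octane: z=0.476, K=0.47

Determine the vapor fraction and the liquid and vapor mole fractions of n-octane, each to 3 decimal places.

ψ = 0.693, x_n-octane = 0.752, y_n-octane = 0.354

Material balance + equilibrium reduce to Σ zᵢ(Kᵢ−1)/(1+ψ(Kᵢ−1)) = 0.
g(0) = ΣzᵢKᵢ − 1 = 0.591 and g(1) = 1 − Σzᵢ/Kᵢ = -0.214, so a root lies in (0, 1).
Newton iteration, ψ⁰ = 0.5:
  ψ = 0.500: g = 0.1242, g' = -0.664 → ψ = 0.687
  ψ = 0.687: g = 0.0039, g' = -0.637 → ψ = 0.693
Converged at ψ = 0.693.
Compositions from xᵢ = zᵢ/(1+ψ(Kᵢ−1)), yᵢ = Kᵢxᵢ:
  THF: x = 0.248, y = 0.646
  n-octane: x = 0.752, y = 0.354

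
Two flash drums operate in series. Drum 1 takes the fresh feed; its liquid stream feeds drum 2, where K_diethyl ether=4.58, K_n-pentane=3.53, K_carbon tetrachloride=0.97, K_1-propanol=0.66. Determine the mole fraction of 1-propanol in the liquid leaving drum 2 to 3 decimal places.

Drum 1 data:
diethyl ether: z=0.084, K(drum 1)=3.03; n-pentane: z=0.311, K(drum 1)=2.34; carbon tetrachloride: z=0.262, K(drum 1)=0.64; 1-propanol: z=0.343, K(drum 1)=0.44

Drum 1:
Rachford–Rice: g(ψ₁) = Σ zᵢ(Kᵢ−1)/(1+ψ₁(Kᵢ−1)) = 0.
Check two-phase: ΣzᵢKᵢ = 1.301 > 1 and Σzᵢ/Kᵢ = 1.350 > 1, so g(0) = 0.301 > 0 and g(1) = -0.350 < 0.
Newton iteration, ψ₁⁰ = 0.47:
  ψ₁ = 0.470: g = -0.0313, g' = -0.548 → ψ₁ = 0.413
  ψ₁ = 0.413: g = 0.0004, g' = -0.563 → ψ₁ = 0.414
Converged at ψ₁ = 0.414.
Drum-1 compositions:
  diethyl ether: x = 0.046, y = 0.138
  n-pentane: x = 0.200, y = 0.468
  carbon tetrachloride: x = 0.308, y = 0.197
  1-propanol: x = 0.446, y = 0.196
Drum-2 feed = drum-1 liquid: z₂ = (0.0457, 0.2001, 0.3078, 0.4464).
Drum 2:
Iterate (Newton) starting at ψ₂ = 0.5:
  ψ₂ = 0.500: g = 0.0898, g' = -0.400 → ψ₂ = 0.725
  ψ₂ = 0.725: g = 0.0133, g' = -0.296 → ψ₂ = 0.770
  ψ₂ = 0.770: g = 0.0003, g' = -0.284 → ψ₂ = 0.771
Converged at ψ₂ = 0.771.
  diethyl ether: x = 0.012, y = 0.056
  n-pentane: x = 0.068, y = 0.239
  carbon tetrachloride: x = 0.315, y = 0.306
  1-propanol: x = 0.605, y = 0.399

x_1-propanol (drum 2) = 0.605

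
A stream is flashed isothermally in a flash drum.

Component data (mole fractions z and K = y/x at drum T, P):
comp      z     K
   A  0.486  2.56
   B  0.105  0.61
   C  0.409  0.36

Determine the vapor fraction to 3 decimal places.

ψ = 0.487

Let ψ = V/F and solve Σ zᵢ(Kᵢ−1)/(1+ψ(Kᵢ−1)) = 0.
Check two-phase: ΣzᵢKᵢ = 1.455 > 1 and Σzᵢ/Kᵢ = 1.498 > 1, so g(0) = 0.455 > 0 and g(1) = -0.498 < 0.
Newton–Raphson from ψ = 0.5:
  ψ = 0.500: g = -0.0099, g' = -0.760 → ψ = 0.487
Converged at ψ = 0.487.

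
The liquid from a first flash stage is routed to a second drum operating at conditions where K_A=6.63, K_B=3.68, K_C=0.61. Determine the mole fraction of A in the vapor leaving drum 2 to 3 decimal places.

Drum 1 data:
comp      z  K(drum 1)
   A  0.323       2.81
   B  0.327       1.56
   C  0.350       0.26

y_A (drum 2) = 0.179

Drum 1:
Material balance + equilibrium reduce to Σ zᵢ(Kᵢ−1)/(1+ψ₁(Kᵢ−1)) = 0.
Check two-phase: ΣzᵢKᵢ = 1.509 > 1 and Σzᵢ/Kᵢ = 1.671 > 1, so g(0) = 0.509 > 0 and g(1) = -0.671 < 0.
Newton–Raphson from ψ₁ = 0.5:
  ψ₁ = 0.500: g = 0.0388, g' = -0.837 → ψ₁ = 0.546
Converged at ψ₁ = 0.546.
Drum-1 compositions:
  A: x = 0.163, y = 0.457
  B: x = 0.250, y = 0.391
  C: x = 0.587, y = 0.153
Drum-2 feed = drum-1 liquid: z₂ = (0.1625, 0.2505, 0.5870).
Drum 2:
Material balance + equilibrium reduce to Σ zᵢ(Kᵢ−1)/(1+ψ₂(Kᵢ−1)) = 0.
Feasibility: ΣzᵢKᵢ = 2.357, Σzᵢ/Kᵢ = 1.055 — both > 1, two phases present.
Newton iteration, ψ₂⁰ = 0.5:
  ψ₂ = 0.500: g = 0.2423, g' = -0.820 → ψ₂ = 0.795
  ψ₂ = 0.795: g = 0.0495, g' = -0.543 → ψ₂ = 0.887
  ψ₂ = 0.887: g = 0.0016, g' = -0.510 → ψ₂ = 0.890
Converged at ψ₂ = 0.890.
  A: x = 0.027, y = 0.179
  B: x = 0.074, y = 0.272
  C: x = 0.899, y = 0.548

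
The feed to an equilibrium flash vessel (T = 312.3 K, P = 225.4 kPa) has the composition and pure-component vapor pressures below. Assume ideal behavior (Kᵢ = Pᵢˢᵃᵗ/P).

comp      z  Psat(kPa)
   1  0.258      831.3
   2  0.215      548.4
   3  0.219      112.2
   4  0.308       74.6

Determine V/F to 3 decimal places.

V/F = 0.521

Raoult's law: Kᵢ = Pᵢˢᵃᵗ/P = Pᵢˢᵃᵗ/225.4.
  K_1 = 831.3/225.4 = 3.68811, K_2 = 548.4/225.4 = 2.43301, K_3 = 112.2/225.4 = 0.49778, K_4 = 74.6/225.4 = 0.33097
Material balance + equilibrium reduce to Σ zᵢ(Kᵢ−1)/(1+V/F(Kᵢ−1)) = 0.
Check two-phase: ΣzᵢKᵢ = 1.686 > 1 and Σzᵢ/Kᵢ = 1.529 > 1, so g(0) = 0.686 > 0 and g(1) = -0.529 < 0.
Newton iteration, V/F⁰ = 0.35:
  V/F = 0.350: g = 0.1600, g' = -1.007 → V/F = 0.509
  V/F = 0.509: g = 0.0109, g' = -0.897 → V/F = 0.521
Converged at V/F = 0.521.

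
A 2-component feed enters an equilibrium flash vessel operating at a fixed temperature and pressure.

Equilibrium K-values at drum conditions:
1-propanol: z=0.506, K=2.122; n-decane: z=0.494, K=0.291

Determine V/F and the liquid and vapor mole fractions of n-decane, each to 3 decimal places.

Material balance + equilibrium reduce to Σ zᵢ(Kᵢ−1)/(1+V/F(Kᵢ−1)) = 0.
g(0) = ΣzᵢKᵢ − 1 = 0.217 and g(1) = 1 − Σzᵢ/Kᵢ = -0.936, so a root lies in (0, 1).
Binary case is linear: z₁(K₁−1)(1+V/F(K₂−1)) + z₂(K₂−1)(1+V/F(K₁−1)) = 0
⇒ V/F = [z₁(K₁−1)+z₂(K₂−1)] / [−(K₁−1)(K₂−1)] = 0.2175/0.7955 = 0.273
Compositions from xᵢ = zᵢ/(1+V/F(Kᵢ−1)), yᵢ = Kᵢxᵢ:
  1-propanol: x = 0.387, y = 0.822
  n-decane: x = 0.613, y = 0.178

V/F = 0.273, x_n-decane = 0.613, y_n-decane = 0.178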